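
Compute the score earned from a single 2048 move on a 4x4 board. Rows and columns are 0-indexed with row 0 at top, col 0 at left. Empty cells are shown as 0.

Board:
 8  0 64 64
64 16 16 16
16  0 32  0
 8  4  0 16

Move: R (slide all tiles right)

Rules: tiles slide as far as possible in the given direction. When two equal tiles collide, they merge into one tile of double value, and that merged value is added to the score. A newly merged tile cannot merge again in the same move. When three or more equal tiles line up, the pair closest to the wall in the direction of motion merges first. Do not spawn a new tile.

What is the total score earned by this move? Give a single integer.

Answer: 160

Derivation:
Slide right:
row 0: [8, 0, 64, 64] -> [0, 0, 8, 128]  score +128 (running 128)
row 1: [64, 16, 16, 16] -> [0, 64, 16, 32]  score +32 (running 160)
row 2: [16, 0, 32, 0] -> [0, 0, 16, 32]  score +0 (running 160)
row 3: [8, 4, 0, 16] -> [0, 8, 4, 16]  score +0 (running 160)
Board after move:
  0   0   8 128
  0  64  16  32
  0   0  16  32
  0   8   4  16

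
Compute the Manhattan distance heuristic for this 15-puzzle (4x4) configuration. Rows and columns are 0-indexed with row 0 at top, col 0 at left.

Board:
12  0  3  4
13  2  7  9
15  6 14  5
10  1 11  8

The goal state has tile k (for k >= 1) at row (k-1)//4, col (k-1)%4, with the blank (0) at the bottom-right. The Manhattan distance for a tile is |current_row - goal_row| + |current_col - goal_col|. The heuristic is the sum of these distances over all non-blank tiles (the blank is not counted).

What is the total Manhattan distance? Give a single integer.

Tile 12: at (0,0), goal (2,3), distance |0-2|+|0-3| = 5
Tile 3: at (0,2), goal (0,2), distance |0-0|+|2-2| = 0
Tile 4: at (0,3), goal (0,3), distance |0-0|+|3-3| = 0
Tile 13: at (1,0), goal (3,0), distance |1-3|+|0-0| = 2
Tile 2: at (1,1), goal (0,1), distance |1-0|+|1-1| = 1
Tile 7: at (1,2), goal (1,2), distance |1-1|+|2-2| = 0
Tile 9: at (1,3), goal (2,0), distance |1-2|+|3-0| = 4
Tile 15: at (2,0), goal (3,2), distance |2-3|+|0-2| = 3
Tile 6: at (2,1), goal (1,1), distance |2-1|+|1-1| = 1
Tile 14: at (2,2), goal (3,1), distance |2-3|+|2-1| = 2
Tile 5: at (2,3), goal (1,0), distance |2-1|+|3-0| = 4
Tile 10: at (3,0), goal (2,1), distance |3-2|+|0-1| = 2
Tile 1: at (3,1), goal (0,0), distance |3-0|+|1-0| = 4
Tile 11: at (3,2), goal (2,2), distance |3-2|+|2-2| = 1
Tile 8: at (3,3), goal (1,3), distance |3-1|+|3-3| = 2
Sum: 5 + 0 + 0 + 2 + 1 + 0 + 4 + 3 + 1 + 2 + 4 + 2 + 4 + 1 + 2 = 31

Answer: 31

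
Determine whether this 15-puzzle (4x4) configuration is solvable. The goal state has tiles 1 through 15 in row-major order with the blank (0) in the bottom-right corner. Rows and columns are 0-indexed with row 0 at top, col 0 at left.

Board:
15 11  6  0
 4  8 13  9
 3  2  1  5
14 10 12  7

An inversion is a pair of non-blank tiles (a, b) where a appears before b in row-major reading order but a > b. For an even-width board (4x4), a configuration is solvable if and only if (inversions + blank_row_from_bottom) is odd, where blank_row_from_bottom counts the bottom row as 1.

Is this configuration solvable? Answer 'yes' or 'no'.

Answer: no

Derivation:
Inversions: 58
Blank is in row 0 (0-indexed from top), which is row 4 counting from the bottom (bottom = 1).
58 + 4 = 62, which is even, so the puzzle is not solvable.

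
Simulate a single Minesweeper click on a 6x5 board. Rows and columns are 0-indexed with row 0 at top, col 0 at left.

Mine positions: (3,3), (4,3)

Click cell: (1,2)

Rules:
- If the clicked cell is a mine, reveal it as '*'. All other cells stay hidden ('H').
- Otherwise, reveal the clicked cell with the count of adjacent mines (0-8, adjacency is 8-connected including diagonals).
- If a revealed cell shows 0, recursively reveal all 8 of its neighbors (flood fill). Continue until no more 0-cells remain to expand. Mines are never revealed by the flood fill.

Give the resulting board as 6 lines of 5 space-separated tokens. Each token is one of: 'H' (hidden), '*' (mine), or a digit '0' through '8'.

0 0 0 0 0
0 0 0 0 0
0 0 1 1 1
0 0 2 H H
0 0 2 H H
0 0 1 H H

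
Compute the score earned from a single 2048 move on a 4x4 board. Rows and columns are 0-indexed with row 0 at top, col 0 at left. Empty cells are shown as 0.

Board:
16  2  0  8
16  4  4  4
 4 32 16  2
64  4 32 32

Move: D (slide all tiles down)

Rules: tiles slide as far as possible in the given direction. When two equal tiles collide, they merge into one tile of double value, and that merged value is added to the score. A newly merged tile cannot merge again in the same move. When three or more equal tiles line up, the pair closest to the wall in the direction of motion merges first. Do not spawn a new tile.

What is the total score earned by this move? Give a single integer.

Slide down:
col 0: [16, 16, 4, 64] -> [0, 32, 4, 64]  score +32 (running 32)
col 1: [2, 4, 32, 4] -> [2, 4, 32, 4]  score +0 (running 32)
col 2: [0, 4, 16, 32] -> [0, 4, 16, 32]  score +0 (running 32)
col 3: [8, 4, 2, 32] -> [8, 4, 2, 32]  score +0 (running 32)
Board after move:
 0  2  0  8
32  4  4  4
 4 32 16  2
64  4 32 32

Answer: 32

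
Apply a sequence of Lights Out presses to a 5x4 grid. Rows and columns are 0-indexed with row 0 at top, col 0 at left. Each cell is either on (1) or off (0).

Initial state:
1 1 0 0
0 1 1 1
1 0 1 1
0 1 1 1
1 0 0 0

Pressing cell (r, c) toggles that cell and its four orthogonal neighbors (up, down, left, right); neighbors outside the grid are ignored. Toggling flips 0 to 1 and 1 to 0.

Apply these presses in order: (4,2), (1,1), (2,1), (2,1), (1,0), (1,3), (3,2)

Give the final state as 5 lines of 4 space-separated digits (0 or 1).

Answer: 0 0 0 1
0 1 1 0
0 1 0 0
0 0 1 0
1 1 0 1

Derivation:
After press 1 at (4,2):
1 1 0 0
0 1 1 1
1 0 1 1
0 1 0 1
1 1 1 1

After press 2 at (1,1):
1 0 0 0
1 0 0 1
1 1 1 1
0 1 0 1
1 1 1 1

After press 3 at (2,1):
1 0 0 0
1 1 0 1
0 0 0 1
0 0 0 1
1 1 1 1

After press 4 at (2,1):
1 0 0 0
1 0 0 1
1 1 1 1
0 1 0 1
1 1 1 1

After press 5 at (1,0):
0 0 0 0
0 1 0 1
0 1 1 1
0 1 0 1
1 1 1 1

After press 6 at (1,3):
0 0 0 1
0 1 1 0
0 1 1 0
0 1 0 1
1 1 1 1

After press 7 at (3,2):
0 0 0 1
0 1 1 0
0 1 0 0
0 0 1 0
1 1 0 1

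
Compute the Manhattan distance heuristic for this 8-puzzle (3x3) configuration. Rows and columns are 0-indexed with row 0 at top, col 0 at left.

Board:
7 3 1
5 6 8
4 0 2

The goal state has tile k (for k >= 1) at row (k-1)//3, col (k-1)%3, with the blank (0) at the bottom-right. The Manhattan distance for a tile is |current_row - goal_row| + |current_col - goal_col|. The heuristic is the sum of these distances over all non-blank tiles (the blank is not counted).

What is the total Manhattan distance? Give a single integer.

Tile 7: at (0,0), goal (2,0), distance |0-2|+|0-0| = 2
Tile 3: at (0,1), goal (0,2), distance |0-0|+|1-2| = 1
Tile 1: at (0,2), goal (0,0), distance |0-0|+|2-0| = 2
Tile 5: at (1,0), goal (1,1), distance |1-1|+|0-1| = 1
Tile 6: at (1,1), goal (1,2), distance |1-1|+|1-2| = 1
Tile 8: at (1,2), goal (2,1), distance |1-2|+|2-1| = 2
Tile 4: at (2,0), goal (1,0), distance |2-1|+|0-0| = 1
Tile 2: at (2,2), goal (0,1), distance |2-0|+|2-1| = 3
Sum: 2 + 1 + 2 + 1 + 1 + 2 + 1 + 3 = 13

Answer: 13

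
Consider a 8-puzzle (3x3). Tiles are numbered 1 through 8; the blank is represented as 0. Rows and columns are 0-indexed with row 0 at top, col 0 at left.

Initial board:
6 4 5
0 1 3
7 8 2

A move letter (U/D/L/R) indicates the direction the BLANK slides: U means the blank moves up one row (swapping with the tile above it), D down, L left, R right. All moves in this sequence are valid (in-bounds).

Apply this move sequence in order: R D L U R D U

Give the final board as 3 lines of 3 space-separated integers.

After move 1 (R):
6 4 5
1 0 3
7 8 2

After move 2 (D):
6 4 5
1 8 3
7 0 2

After move 3 (L):
6 4 5
1 8 3
0 7 2

After move 4 (U):
6 4 5
0 8 3
1 7 2

After move 5 (R):
6 4 5
8 0 3
1 7 2

After move 6 (D):
6 4 5
8 7 3
1 0 2

After move 7 (U):
6 4 5
8 0 3
1 7 2

Answer: 6 4 5
8 0 3
1 7 2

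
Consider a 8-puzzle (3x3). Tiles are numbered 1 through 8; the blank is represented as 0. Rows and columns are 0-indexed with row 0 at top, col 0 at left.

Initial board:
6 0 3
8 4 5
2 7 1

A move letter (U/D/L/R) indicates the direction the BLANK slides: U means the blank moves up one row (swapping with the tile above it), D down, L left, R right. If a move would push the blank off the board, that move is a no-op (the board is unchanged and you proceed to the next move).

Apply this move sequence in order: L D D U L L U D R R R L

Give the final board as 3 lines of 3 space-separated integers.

After move 1 (L):
0 6 3
8 4 5
2 7 1

After move 2 (D):
8 6 3
0 4 5
2 7 1

After move 3 (D):
8 6 3
2 4 5
0 7 1

After move 4 (U):
8 6 3
0 4 5
2 7 1

After move 5 (L):
8 6 3
0 4 5
2 7 1

After move 6 (L):
8 6 3
0 4 5
2 7 1

After move 7 (U):
0 6 3
8 4 5
2 7 1

After move 8 (D):
8 6 3
0 4 5
2 7 1

After move 9 (R):
8 6 3
4 0 5
2 7 1

After move 10 (R):
8 6 3
4 5 0
2 7 1

After move 11 (R):
8 6 3
4 5 0
2 7 1

After move 12 (L):
8 6 3
4 0 5
2 7 1

Answer: 8 6 3
4 0 5
2 7 1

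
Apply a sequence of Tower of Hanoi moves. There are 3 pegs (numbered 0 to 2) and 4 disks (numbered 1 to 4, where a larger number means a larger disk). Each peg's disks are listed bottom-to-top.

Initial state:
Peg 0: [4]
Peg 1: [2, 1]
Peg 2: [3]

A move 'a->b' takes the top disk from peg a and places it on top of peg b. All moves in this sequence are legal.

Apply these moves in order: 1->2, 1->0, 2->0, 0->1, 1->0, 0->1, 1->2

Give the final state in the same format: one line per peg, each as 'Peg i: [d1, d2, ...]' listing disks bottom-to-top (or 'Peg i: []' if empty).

After move 1 (1->2):
Peg 0: [4]
Peg 1: [2]
Peg 2: [3, 1]

After move 2 (1->0):
Peg 0: [4, 2]
Peg 1: []
Peg 2: [3, 1]

After move 3 (2->0):
Peg 0: [4, 2, 1]
Peg 1: []
Peg 2: [3]

After move 4 (0->1):
Peg 0: [4, 2]
Peg 1: [1]
Peg 2: [3]

After move 5 (1->0):
Peg 0: [4, 2, 1]
Peg 1: []
Peg 2: [3]

After move 6 (0->1):
Peg 0: [4, 2]
Peg 1: [1]
Peg 2: [3]

After move 7 (1->2):
Peg 0: [4, 2]
Peg 1: []
Peg 2: [3, 1]

Answer: Peg 0: [4, 2]
Peg 1: []
Peg 2: [3, 1]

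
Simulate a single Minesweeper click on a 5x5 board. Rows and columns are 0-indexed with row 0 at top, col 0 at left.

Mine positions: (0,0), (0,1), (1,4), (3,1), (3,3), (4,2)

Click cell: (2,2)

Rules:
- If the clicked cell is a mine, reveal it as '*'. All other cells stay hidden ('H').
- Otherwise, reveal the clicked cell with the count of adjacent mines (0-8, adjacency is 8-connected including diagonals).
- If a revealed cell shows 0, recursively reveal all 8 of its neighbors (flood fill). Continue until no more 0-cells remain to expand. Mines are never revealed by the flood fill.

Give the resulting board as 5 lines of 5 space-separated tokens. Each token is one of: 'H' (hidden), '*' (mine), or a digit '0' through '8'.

H H H H H
H H H H H
H H 2 H H
H H H H H
H H H H H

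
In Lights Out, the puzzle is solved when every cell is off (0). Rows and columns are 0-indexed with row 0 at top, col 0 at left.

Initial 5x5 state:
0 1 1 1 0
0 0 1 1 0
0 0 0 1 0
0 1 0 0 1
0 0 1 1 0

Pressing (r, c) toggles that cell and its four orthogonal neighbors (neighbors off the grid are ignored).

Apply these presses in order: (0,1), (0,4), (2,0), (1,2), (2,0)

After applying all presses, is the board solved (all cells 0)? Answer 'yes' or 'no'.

After press 1 at (0,1):
1 0 0 1 0
0 1 1 1 0
0 0 0 1 0
0 1 0 0 1
0 0 1 1 0

After press 2 at (0,4):
1 0 0 0 1
0 1 1 1 1
0 0 0 1 0
0 1 0 0 1
0 0 1 1 0

After press 3 at (2,0):
1 0 0 0 1
1 1 1 1 1
1 1 0 1 0
1 1 0 0 1
0 0 1 1 0

After press 4 at (1,2):
1 0 1 0 1
1 0 0 0 1
1 1 1 1 0
1 1 0 0 1
0 0 1 1 0

After press 5 at (2,0):
1 0 1 0 1
0 0 0 0 1
0 0 1 1 0
0 1 0 0 1
0 0 1 1 0

Lights still on: 10

Answer: no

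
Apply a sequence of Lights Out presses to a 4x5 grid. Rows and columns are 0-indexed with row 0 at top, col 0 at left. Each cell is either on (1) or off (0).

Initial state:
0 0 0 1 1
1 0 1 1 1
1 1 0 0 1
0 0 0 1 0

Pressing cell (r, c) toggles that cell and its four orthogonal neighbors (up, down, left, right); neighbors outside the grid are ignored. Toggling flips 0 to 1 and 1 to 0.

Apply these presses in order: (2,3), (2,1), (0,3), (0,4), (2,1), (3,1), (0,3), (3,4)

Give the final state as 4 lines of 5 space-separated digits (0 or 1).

After press 1 at (2,3):
0 0 0 1 1
1 0 1 0 1
1 1 1 1 0
0 0 0 0 0

After press 2 at (2,1):
0 0 0 1 1
1 1 1 0 1
0 0 0 1 0
0 1 0 0 0

After press 3 at (0,3):
0 0 1 0 0
1 1 1 1 1
0 0 0 1 0
0 1 0 0 0

After press 4 at (0,4):
0 0 1 1 1
1 1 1 1 0
0 0 0 1 0
0 1 0 0 0

After press 5 at (2,1):
0 0 1 1 1
1 0 1 1 0
1 1 1 1 0
0 0 0 0 0

After press 6 at (3,1):
0 0 1 1 1
1 0 1 1 0
1 0 1 1 0
1 1 1 0 0

After press 7 at (0,3):
0 0 0 0 0
1 0 1 0 0
1 0 1 1 0
1 1 1 0 0

After press 8 at (3,4):
0 0 0 0 0
1 0 1 0 0
1 0 1 1 1
1 1 1 1 1

Answer: 0 0 0 0 0
1 0 1 0 0
1 0 1 1 1
1 1 1 1 1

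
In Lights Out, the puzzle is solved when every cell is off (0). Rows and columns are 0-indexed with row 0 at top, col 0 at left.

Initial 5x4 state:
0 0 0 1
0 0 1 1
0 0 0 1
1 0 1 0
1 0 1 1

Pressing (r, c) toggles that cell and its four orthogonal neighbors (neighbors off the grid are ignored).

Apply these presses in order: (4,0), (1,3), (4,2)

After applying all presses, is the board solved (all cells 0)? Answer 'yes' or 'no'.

After press 1 at (4,0):
0 0 0 1
0 0 1 1
0 0 0 1
0 0 1 0
0 1 1 1

After press 2 at (1,3):
0 0 0 0
0 0 0 0
0 0 0 0
0 0 1 0
0 1 1 1

After press 3 at (4,2):
0 0 0 0
0 0 0 0
0 0 0 0
0 0 0 0
0 0 0 0

Lights still on: 0

Answer: yes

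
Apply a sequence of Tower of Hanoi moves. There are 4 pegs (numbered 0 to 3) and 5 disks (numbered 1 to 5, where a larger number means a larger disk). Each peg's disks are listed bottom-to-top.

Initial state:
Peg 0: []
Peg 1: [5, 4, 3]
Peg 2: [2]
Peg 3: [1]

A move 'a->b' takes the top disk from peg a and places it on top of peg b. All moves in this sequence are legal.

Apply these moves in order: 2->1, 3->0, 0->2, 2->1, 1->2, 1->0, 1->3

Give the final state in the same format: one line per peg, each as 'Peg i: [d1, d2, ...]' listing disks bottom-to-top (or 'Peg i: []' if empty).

Answer: Peg 0: [2]
Peg 1: [5, 4]
Peg 2: [1]
Peg 3: [3]

Derivation:
After move 1 (2->1):
Peg 0: []
Peg 1: [5, 4, 3, 2]
Peg 2: []
Peg 3: [1]

After move 2 (3->0):
Peg 0: [1]
Peg 1: [5, 4, 3, 2]
Peg 2: []
Peg 3: []

After move 3 (0->2):
Peg 0: []
Peg 1: [5, 4, 3, 2]
Peg 2: [1]
Peg 3: []

After move 4 (2->1):
Peg 0: []
Peg 1: [5, 4, 3, 2, 1]
Peg 2: []
Peg 3: []

After move 5 (1->2):
Peg 0: []
Peg 1: [5, 4, 3, 2]
Peg 2: [1]
Peg 3: []

After move 6 (1->0):
Peg 0: [2]
Peg 1: [5, 4, 3]
Peg 2: [1]
Peg 3: []

After move 7 (1->3):
Peg 0: [2]
Peg 1: [5, 4]
Peg 2: [1]
Peg 3: [3]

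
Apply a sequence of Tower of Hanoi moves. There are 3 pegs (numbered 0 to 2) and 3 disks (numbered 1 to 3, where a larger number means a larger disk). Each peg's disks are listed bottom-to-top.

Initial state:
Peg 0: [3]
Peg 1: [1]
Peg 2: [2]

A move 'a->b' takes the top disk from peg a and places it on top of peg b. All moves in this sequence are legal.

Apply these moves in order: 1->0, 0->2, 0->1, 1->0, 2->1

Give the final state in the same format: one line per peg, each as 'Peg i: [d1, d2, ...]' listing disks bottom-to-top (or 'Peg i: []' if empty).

After move 1 (1->0):
Peg 0: [3, 1]
Peg 1: []
Peg 2: [2]

After move 2 (0->2):
Peg 0: [3]
Peg 1: []
Peg 2: [2, 1]

After move 3 (0->1):
Peg 0: []
Peg 1: [3]
Peg 2: [2, 1]

After move 4 (1->0):
Peg 0: [3]
Peg 1: []
Peg 2: [2, 1]

After move 5 (2->1):
Peg 0: [3]
Peg 1: [1]
Peg 2: [2]

Answer: Peg 0: [3]
Peg 1: [1]
Peg 2: [2]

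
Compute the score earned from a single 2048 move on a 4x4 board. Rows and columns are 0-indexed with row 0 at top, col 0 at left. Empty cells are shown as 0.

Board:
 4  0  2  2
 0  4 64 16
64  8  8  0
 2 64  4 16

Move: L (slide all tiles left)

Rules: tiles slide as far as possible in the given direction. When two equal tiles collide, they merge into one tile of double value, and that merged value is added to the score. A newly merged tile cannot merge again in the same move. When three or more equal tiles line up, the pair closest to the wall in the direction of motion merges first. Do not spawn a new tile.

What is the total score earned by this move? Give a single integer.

Answer: 20

Derivation:
Slide left:
row 0: [4, 0, 2, 2] -> [4, 4, 0, 0]  score +4 (running 4)
row 1: [0, 4, 64, 16] -> [4, 64, 16, 0]  score +0 (running 4)
row 2: [64, 8, 8, 0] -> [64, 16, 0, 0]  score +16 (running 20)
row 3: [2, 64, 4, 16] -> [2, 64, 4, 16]  score +0 (running 20)
Board after move:
 4  4  0  0
 4 64 16  0
64 16  0  0
 2 64  4 16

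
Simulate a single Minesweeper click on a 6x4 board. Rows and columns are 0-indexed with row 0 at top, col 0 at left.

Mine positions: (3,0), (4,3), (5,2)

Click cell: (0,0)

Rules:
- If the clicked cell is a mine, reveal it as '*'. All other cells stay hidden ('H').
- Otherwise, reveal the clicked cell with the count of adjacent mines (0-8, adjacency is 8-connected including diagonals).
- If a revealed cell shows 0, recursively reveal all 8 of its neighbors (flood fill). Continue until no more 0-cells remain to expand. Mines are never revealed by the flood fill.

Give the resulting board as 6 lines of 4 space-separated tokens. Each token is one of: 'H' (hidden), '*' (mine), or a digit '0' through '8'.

0 0 0 0
0 0 0 0
1 1 0 0
H 1 1 1
H H H H
H H H H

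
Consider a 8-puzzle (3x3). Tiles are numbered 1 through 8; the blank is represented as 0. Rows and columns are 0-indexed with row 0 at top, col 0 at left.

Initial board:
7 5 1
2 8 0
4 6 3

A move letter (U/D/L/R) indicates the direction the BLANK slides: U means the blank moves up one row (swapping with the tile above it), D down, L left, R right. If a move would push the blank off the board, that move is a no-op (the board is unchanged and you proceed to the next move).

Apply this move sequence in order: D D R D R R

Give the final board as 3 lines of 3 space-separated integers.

Answer: 7 5 1
2 8 3
4 6 0

Derivation:
After move 1 (D):
7 5 1
2 8 3
4 6 0

After move 2 (D):
7 5 1
2 8 3
4 6 0

After move 3 (R):
7 5 1
2 8 3
4 6 0

After move 4 (D):
7 5 1
2 8 3
4 6 0

After move 5 (R):
7 5 1
2 8 3
4 6 0

After move 6 (R):
7 5 1
2 8 3
4 6 0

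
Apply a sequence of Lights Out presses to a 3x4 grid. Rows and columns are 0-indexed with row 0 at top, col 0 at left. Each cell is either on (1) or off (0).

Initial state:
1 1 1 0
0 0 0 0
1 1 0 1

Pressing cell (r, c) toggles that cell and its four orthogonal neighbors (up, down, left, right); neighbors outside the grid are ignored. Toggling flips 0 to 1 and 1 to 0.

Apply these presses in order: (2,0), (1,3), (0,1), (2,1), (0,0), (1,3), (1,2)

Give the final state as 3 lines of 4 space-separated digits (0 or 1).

Answer: 1 1 1 0
0 1 1 1
1 1 0 1

Derivation:
After press 1 at (2,0):
1 1 1 0
1 0 0 0
0 0 0 1

After press 2 at (1,3):
1 1 1 1
1 0 1 1
0 0 0 0

After press 3 at (0,1):
0 0 0 1
1 1 1 1
0 0 0 0

After press 4 at (2,1):
0 0 0 1
1 0 1 1
1 1 1 0

After press 5 at (0,0):
1 1 0 1
0 0 1 1
1 1 1 0

After press 6 at (1,3):
1 1 0 0
0 0 0 0
1 1 1 1

After press 7 at (1,2):
1 1 1 0
0 1 1 1
1 1 0 1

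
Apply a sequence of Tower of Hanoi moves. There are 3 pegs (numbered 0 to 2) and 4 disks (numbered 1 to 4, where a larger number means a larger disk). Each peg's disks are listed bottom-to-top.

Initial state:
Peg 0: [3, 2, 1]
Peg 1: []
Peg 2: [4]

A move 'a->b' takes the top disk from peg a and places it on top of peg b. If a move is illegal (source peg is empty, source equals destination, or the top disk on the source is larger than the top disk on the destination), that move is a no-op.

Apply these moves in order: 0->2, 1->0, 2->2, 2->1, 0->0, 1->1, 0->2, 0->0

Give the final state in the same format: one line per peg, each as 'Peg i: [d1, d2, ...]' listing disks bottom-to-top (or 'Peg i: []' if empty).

Answer: Peg 0: [3]
Peg 1: [1]
Peg 2: [4, 2]

Derivation:
After move 1 (0->2):
Peg 0: [3, 2]
Peg 1: []
Peg 2: [4, 1]

After move 2 (1->0):
Peg 0: [3, 2]
Peg 1: []
Peg 2: [4, 1]

After move 3 (2->2):
Peg 0: [3, 2]
Peg 1: []
Peg 2: [4, 1]

After move 4 (2->1):
Peg 0: [3, 2]
Peg 1: [1]
Peg 2: [4]

After move 5 (0->0):
Peg 0: [3, 2]
Peg 1: [1]
Peg 2: [4]

After move 6 (1->1):
Peg 0: [3, 2]
Peg 1: [1]
Peg 2: [4]

After move 7 (0->2):
Peg 0: [3]
Peg 1: [1]
Peg 2: [4, 2]

After move 8 (0->0):
Peg 0: [3]
Peg 1: [1]
Peg 2: [4, 2]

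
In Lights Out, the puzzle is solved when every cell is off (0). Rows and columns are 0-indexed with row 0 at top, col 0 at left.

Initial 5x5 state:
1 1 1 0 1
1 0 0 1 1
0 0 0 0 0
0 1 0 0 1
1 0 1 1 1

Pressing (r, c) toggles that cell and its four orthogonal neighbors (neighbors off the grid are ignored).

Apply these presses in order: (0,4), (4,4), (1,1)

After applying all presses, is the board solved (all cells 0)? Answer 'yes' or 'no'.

After press 1 at (0,4):
1 1 1 1 0
1 0 0 1 0
0 0 0 0 0
0 1 0 0 1
1 0 1 1 1

After press 2 at (4,4):
1 1 1 1 0
1 0 0 1 0
0 0 0 0 0
0 1 0 0 0
1 0 1 0 0

After press 3 at (1,1):
1 0 1 1 0
0 1 1 1 0
0 1 0 0 0
0 1 0 0 0
1 0 1 0 0

Lights still on: 10

Answer: no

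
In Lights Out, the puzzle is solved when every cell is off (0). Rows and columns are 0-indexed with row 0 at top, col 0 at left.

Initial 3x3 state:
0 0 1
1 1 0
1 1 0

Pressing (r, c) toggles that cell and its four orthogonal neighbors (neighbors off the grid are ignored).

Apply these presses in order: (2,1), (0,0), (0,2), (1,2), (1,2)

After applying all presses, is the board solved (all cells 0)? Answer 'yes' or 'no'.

Answer: no

Derivation:
After press 1 at (2,1):
0 0 1
1 0 0
0 0 1

After press 2 at (0,0):
1 1 1
0 0 0
0 0 1

After press 3 at (0,2):
1 0 0
0 0 1
0 0 1

After press 4 at (1,2):
1 0 1
0 1 0
0 0 0

After press 5 at (1,2):
1 0 0
0 0 1
0 0 1

Lights still on: 3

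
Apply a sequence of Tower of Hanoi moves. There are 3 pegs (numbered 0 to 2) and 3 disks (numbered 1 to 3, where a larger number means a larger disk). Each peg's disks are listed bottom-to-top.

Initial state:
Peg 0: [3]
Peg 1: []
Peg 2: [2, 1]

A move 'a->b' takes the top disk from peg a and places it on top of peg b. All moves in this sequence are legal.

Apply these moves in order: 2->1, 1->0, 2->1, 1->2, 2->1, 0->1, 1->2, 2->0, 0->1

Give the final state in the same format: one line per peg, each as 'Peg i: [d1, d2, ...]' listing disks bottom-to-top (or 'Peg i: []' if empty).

After move 1 (2->1):
Peg 0: [3]
Peg 1: [1]
Peg 2: [2]

After move 2 (1->0):
Peg 0: [3, 1]
Peg 1: []
Peg 2: [2]

After move 3 (2->1):
Peg 0: [3, 1]
Peg 1: [2]
Peg 2: []

After move 4 (1->2):
Peg 0: [3, 1]
Peg 1: []
Peg 2: [2]

After move 5 (2->1):
Peg 0: [3, 1]
Peg 1: [2]
Peg 2: []

After move 6 (0->1):
Peg 0: [3]
Peg 1: [2, 1]
Peg 2: []

After move 7 (1->2):
Peg 0: [3]
Peg 1: [2]
Peg 2: [1]

After move 8 (2->0):
Peg 0: [3, 1]
Peg 1: [2]
Peg 2: []

After move 9 (0->1):
Peg 0: [3]
Peg 1: [2, 1]
Peg 2: []

Answer: Peg 0: [3]
Peg 1: [2, 1]
Peg 2: []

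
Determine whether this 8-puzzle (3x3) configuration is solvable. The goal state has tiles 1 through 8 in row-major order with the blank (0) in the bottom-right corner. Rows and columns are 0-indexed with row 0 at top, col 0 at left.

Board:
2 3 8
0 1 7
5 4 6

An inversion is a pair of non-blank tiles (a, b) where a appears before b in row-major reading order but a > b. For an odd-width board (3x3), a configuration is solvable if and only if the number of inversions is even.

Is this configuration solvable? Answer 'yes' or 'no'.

Inversions (pairs i<j in row-major order where tile[i] > tile[j] > 0): 11
11 is odd, so the puzzle is not solvable.

Answer: no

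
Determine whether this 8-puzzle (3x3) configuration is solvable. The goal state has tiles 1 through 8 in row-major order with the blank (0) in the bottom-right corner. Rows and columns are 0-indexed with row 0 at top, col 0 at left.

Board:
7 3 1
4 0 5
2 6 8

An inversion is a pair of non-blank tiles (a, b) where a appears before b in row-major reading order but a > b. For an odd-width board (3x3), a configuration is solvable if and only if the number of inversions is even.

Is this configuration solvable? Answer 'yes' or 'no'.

Answer: yes

Derivation:
Inversions (pairs i<j in row-major order where tile[i] > tile[j] > 0): 10
10 is even, so the puzzle is solvable.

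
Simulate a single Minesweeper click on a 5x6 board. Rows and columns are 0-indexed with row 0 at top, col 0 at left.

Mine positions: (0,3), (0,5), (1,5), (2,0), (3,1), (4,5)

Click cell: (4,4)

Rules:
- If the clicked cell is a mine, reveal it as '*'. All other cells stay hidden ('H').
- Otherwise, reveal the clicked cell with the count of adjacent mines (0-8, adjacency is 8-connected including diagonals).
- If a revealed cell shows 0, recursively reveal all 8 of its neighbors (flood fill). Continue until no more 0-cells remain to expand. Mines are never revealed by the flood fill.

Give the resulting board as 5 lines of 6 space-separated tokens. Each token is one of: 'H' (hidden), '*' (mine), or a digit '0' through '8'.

H H H H H H
H H H H H H
H H H H H H
H H H H H H
H H H H 1 H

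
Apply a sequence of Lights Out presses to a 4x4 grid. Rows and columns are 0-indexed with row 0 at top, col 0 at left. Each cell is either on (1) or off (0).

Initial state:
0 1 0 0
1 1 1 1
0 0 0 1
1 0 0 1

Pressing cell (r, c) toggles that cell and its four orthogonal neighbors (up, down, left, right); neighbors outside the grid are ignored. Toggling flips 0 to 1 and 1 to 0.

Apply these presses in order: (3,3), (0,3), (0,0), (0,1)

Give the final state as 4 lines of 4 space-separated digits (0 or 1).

Answer: 0 1 0 1
0 0 1 0
0 0 0 0
1 0 1 0

Derivation:
After press 1 at (3,3):
0 1 0 0
1 1 1 1
0 0 0 0
1 0 1 0

After press 2 at (0,3):
0 1 1 1
1 1 1 0
0 0 0 0
1 0 1 0

After press 3 at (0,0):
1 0 1 1
0 1 1 0
0 0 0 0
1 0 1 0

After press 4 at (0,1):
0 1 0 1
0 0 1 0
0 0 0 0
1 0 1 0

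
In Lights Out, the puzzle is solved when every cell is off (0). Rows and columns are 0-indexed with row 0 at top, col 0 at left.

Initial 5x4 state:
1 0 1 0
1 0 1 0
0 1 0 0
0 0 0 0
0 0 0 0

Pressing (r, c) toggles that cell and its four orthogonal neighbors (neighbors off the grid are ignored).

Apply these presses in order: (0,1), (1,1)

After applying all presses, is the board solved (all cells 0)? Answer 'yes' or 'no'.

After press 1 at (0,1):
0 1 0 0
1 1 1 0
0 1 0 0
0 0 0 0
0 0 0 0

After press 2 at (1,1):
0 0 0 0
0 0 0 0
0 0 0 0
0 0 0 0
0 0 0 0

Lights still on: 0

Answer: yes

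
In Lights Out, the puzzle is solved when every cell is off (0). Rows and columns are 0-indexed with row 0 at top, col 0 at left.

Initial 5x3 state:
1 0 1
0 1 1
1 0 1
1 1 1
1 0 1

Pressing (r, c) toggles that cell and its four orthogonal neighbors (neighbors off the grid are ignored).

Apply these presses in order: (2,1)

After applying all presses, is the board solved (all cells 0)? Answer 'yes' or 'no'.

Answer: no

Derivation:
After press 1 at (2,1):
1 0 1
0 0 1
0 1 0
1 0 1
1 0 1

Lights still on: 8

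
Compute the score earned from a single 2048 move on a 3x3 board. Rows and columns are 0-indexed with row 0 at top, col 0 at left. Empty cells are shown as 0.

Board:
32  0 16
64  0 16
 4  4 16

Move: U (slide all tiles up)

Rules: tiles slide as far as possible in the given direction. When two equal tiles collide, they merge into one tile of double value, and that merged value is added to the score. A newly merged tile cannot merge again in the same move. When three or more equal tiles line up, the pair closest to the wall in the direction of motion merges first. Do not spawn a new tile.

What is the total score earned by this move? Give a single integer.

Answer: 32

Derivation:
Slide up:
col 0: [32, 64, 4] -> [32, 64, 4]  score +0 (running 0)
col 1: [0, 0, 4] -> [4, 0, 0]  score +0 (running 0)
col 2: [16, 16, 16] -> [32, 16, 0]  score +32 (running 32)
Board after move:
32  4 32
64  0 16
 4  0  0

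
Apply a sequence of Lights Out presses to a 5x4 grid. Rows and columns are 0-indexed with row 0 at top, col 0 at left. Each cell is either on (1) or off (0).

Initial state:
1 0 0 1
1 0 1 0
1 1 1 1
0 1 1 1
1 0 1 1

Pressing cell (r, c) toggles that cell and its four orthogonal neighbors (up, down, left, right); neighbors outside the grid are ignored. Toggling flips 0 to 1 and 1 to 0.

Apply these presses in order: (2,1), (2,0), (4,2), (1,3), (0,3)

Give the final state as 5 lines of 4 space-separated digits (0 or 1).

Answer: 1 0 1 1
0 1 0 0
1 1 0 0
1 0 0 1
1 1 0 0

Derivation:
After press 1 at (2,1):
1 0 0 1
1 1 1 0
0 0 0 1
0 0 1 1
1 0 1 1

After press 2 at (2,0):
1 0 0 1
0 1 1 0
1 1 0 1
1 0 1 1
1 0 1 1

After press 3 at (4,2):
1 0 0 1
0 1 1 0
1 1 0 1
1 0 0 1
1 1 0 0

After press 4 at (1,3):
1 0 0 0
0 1 0 1
1 1 0 0
1 0 0 1
1 1 0 0

After press 5 at (0,3):
1 0 1 1
0 1 0 0
1 1 0 0
1 0 0 1
1 1 0 0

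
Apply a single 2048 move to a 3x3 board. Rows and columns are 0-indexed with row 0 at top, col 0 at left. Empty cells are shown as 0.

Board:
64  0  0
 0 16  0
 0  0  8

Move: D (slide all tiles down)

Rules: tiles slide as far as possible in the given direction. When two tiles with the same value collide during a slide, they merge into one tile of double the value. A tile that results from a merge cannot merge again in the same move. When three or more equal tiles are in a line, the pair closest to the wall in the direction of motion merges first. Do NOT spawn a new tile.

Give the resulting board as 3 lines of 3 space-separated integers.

Answer:  0  0  0
 0  0  0
64 16  8

Derivation:
Slide down:
col 0: [64, 0, 0] -> [0, 0, 64]
col 1: [0, 16, 0] -> [0, 0, 16]
col 2: [0, 0, 8] -> [0, 0, 8]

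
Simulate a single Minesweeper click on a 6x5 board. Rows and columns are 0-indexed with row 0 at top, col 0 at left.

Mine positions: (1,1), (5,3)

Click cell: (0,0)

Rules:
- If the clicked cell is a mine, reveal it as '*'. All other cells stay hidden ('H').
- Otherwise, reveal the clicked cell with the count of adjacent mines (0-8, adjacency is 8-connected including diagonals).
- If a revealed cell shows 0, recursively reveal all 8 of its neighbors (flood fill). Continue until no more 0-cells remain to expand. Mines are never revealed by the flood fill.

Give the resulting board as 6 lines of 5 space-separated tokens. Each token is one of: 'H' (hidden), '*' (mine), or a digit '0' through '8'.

1 H H H H
H H H H H
H H H H H
H H H H H
H H H H H
H H H H H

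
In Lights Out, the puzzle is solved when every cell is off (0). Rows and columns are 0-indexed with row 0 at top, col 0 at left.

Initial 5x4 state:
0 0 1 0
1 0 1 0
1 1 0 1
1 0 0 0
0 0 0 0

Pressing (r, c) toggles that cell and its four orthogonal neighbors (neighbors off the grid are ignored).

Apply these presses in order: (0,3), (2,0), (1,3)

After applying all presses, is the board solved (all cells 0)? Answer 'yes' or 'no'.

Answer: yes

Derivation:
After press 1 at (0,3):
0 0 0 1
1 0 1 1
1 1 0 1
1 0 0 0
0 0 0 0

After press 2 at (2,0):
0 0 0 1
0 0 1 1
0 0 0 1
0 0 0 0
0 0 0 0

After press 3 at (1,3):
0 0 0 0
0 0 0 0
0 0 0 0
0 0 0 0
0 0 0 0

Lights still on: 0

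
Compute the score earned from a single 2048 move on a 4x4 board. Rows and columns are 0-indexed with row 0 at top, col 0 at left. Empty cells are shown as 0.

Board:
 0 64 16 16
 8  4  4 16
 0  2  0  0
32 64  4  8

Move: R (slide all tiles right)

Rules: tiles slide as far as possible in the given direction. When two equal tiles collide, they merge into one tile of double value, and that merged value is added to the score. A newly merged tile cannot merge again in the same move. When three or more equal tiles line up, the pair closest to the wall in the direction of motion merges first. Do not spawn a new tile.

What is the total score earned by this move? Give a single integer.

Slide right:
row 0: [0, 64, 16, 16] -> [0, 0, 64, 32]  score +32 (running 32)
row 1: [8, 4, 4, 16] -> [0, 8, 8, 16]  score +8 (running 40)
row 2: [0, 2, 0, 0] -> [0, 0, 0, 2]  score +0 (running 40)
row 3: [32, 64, 4, 8] -> [32, 64, 4, 8]  score +0 (running 40)
Board after move:
 0  0 64 32
 0  8  8 16
 0  0  0  2
32 64  4  8

Answer: 40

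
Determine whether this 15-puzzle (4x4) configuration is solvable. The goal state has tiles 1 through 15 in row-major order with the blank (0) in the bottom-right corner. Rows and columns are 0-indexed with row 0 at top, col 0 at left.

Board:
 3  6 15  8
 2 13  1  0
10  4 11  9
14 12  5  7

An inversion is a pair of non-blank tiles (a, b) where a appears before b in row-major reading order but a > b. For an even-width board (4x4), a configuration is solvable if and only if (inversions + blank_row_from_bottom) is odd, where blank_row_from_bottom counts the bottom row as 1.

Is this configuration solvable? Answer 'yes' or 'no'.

Answer: yes

Derivation:
Inversions: 46
Blank is in row 1 (0-indexed from top), which is row 3 counting from the bottom (bottom = 1).
46 + 3 = 49, which is odd, so the puzzle is solvable.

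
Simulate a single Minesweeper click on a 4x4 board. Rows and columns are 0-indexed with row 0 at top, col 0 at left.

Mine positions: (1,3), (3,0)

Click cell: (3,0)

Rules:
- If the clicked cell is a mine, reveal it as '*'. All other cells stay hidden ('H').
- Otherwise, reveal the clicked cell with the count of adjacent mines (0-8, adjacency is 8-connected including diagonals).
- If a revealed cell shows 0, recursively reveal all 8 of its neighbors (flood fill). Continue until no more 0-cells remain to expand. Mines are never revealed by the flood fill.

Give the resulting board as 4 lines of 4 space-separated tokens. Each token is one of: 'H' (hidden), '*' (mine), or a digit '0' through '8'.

H H H H
H H H H
H H H H
* H H H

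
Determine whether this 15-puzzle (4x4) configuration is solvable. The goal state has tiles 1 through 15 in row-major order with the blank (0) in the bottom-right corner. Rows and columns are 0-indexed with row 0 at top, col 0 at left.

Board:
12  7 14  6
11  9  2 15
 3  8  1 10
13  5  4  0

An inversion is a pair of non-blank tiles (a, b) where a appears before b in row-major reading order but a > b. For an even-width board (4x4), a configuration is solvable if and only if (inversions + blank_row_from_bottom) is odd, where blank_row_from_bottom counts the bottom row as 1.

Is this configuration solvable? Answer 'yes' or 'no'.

Inversions: 64
Blank is in row 3 (0-indexed from top), which is row 1 counting from the bottom (bottom = 1).
64 + 1 = 65, which is odd, so the puzzle is solvable.

Answer: yes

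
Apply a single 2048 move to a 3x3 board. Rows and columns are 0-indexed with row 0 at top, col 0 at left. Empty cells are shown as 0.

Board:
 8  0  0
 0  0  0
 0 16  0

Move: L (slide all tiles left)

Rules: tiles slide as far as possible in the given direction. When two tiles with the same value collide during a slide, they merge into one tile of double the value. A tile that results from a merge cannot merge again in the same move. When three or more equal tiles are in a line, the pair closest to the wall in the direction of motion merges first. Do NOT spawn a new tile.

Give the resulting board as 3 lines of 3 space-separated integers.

Slide left:
row 0: [8, 0, 0] -> [8, 0, 0]
row 1: [0, 0, 0] -> [0, 0, 0]
row 2: [0, 16, 0] -> [16, 0, 0]

Answer:  8  0  0
 0  0  0
16  0  0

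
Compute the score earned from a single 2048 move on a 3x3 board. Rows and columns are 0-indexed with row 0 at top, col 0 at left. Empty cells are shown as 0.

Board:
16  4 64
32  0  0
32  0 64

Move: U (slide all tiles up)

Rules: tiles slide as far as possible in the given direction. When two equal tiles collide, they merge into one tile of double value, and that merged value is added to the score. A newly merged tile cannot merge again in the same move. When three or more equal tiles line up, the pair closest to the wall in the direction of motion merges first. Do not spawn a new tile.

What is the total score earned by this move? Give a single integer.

Slide up:
col 0: [16, 32, 32] -> [16, 64, 0]  score +64 (running 64)
col 1: [4, 0, 0] -> [4, 0, 0]  score +0 (running 64)
col 2: [64, 0, 64] -> [128, 0, 0]  score +128 (running 192)
Board after move:
 16   4 128
 64   0   0
  0   0   0

Answer: 192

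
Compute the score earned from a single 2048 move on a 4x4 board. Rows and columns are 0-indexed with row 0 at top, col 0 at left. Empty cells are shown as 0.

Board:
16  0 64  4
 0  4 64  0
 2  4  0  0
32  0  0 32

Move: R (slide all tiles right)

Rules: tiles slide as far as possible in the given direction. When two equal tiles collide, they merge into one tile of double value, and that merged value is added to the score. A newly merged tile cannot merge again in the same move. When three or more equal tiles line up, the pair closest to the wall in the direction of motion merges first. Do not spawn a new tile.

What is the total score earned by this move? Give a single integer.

Answer: 64

Derivation:
Slide right:
row 0: [16, 0, 64, 4] -> [0, 16, 64, 4]  score +0 (running 0)
row 1: [0, 4, 64, 0] -> [0, 0, 4, 64]  score +0 (running 0)
row 2: [2, 4, 0, 0] -> [0, 0, 2, 4]  score +0 (running 0)
row 3: [32, 0, 0, 32] -> [0, 0, 0, 64]  score +64 (running 64)
Board after move:
 0 16 64  4
 0  0  4 64
 0  0  2  4
 0  0  0 64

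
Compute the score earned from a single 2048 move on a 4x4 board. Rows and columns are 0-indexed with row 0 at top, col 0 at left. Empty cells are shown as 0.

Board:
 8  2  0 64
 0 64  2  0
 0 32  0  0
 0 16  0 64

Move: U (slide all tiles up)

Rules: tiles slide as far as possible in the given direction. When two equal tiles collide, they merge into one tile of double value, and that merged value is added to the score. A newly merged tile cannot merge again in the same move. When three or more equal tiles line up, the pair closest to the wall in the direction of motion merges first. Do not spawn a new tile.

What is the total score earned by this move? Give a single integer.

Slide up:
col 0: [8, 0, 0, 0] -> [8, 0, 0, 0]  score +0 (running 0)
col 1: [2, 64, 32, 16] -> [2, 64, 32, 16]  score +0 (running 0)
col 2: [0, 2, 0, 0] -> [2, 0, 0, 0]  score +0 (running 0)
col 3: [64, 0, 0, 64] -> [128, 0, 0, 0]  score +128 (running 128)
Board after move:
  8   2   2 128
  0  64   0   0
  0  32   0   0
  0  16   0   0

Answer: 128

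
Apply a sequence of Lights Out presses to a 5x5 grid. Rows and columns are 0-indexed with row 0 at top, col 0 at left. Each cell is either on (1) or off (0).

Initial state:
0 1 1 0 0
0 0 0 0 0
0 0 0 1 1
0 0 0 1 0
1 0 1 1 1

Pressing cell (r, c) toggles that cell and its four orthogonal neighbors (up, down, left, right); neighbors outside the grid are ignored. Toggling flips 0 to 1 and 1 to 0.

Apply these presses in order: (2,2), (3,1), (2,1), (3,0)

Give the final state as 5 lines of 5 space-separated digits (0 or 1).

After press 1 at (2,2):
0 1 1 0 0
0 0 1 0 0
0 1 1 0 1
0 0 1 1 0
1 0 1 1 1

After press 2 at (3,1):
0 1 1 0 0
0 0 1 0 0
0 0 1 0 1
1 1 0 1 0
1 1 1 1 1

After press 3 at (2,1):
0 1 1 0 0
0 1 1 0 0
1 1 0 0 1
1 0 0 1 0
1 1 1 1 1

After press 4 at (3,0):
0 1 1 0 0
0 1 1 0 0
0 1 0 0 1
0 1 0 1 0
0 1 1 1 1

Answer: 0 1 1 0 0
0 1 1 0 0
0 1 0 0 1
0 1 0 1 0
0 1 1 1 1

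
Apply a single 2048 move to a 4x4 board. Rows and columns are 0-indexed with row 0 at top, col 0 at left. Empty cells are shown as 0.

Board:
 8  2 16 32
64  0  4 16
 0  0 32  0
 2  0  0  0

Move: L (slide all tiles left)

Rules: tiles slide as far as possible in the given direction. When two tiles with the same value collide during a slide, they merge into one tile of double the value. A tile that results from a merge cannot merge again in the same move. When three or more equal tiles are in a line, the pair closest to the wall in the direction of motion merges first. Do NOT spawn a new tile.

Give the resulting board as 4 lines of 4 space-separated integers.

Answer:  8  2 16 32
64  4 16  0
32  0  0  0
 2  0  0  0

Derivation:
Slide left:
row 0: [8, 2, 16, 32] -> [8, 2, 16, 32]
row 1: [64, 0, 4, 16] -> [64, 4, 16, 0]
row 2: [0, 0, 32, 0] -> [32, 0, 0, 0]
row 3: [2, 0, 0, 0] -> [2, 0, 0, 0]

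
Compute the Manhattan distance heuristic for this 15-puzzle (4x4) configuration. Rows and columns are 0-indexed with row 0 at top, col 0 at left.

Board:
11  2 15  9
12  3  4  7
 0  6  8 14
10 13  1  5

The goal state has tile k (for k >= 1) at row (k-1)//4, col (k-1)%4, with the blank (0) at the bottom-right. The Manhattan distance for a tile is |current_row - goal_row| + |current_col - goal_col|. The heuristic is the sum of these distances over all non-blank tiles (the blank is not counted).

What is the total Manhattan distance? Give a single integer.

Tile 11: (0,0)->(2,2) = 4
Tile 2: (0,1)->(0,1) = 0
Tile 15: (0,2)->(3,2) = 3
Tile 9: (0,3)->(2,0) = 5
Tile 12: (1,0)->(2,3) = 4
Tile 3: (1,1)->(0,2) = 2
Tile 4: (1,2)->(0,3) = 2
Tile 7: (1,3)->(1,2) = 1
Tile 6: (2,1)->(1,1) = 1
Tile 8: (2,2)->(1,3) = 2
Tile 14: (2,3)->(3,1) = 3
Tile 10: (3,0)->(2,1) = 2
Tile 13: (3,1)->(3,0) = 1
Tile 1: (3,2)->(0,0) = 5
Tile 5: (3,3)->(1,0) = 5
Sum: 4 + 0 + 3 + 5 + 4 + 2 + 2 + 1 + 1 + 2 + 3 + 2 + 1 + 5 + 5 = 40

Answer: 40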